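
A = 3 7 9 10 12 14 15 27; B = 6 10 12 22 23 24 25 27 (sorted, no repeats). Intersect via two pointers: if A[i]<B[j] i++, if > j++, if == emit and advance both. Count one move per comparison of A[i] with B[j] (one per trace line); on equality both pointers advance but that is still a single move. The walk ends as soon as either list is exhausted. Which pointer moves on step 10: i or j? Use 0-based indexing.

i=0 j=0: 3<6, i++
i=1 j=0: 7>6, j++
i=1 j=1: 7<10, i++
i=2 j=1: 9<10, i++
i=3 j=1: 10==10 emit, i++,j++
i=4 j=2: 12==12 emit, i++,j++
i=5 j=3: 14<22, i++
i=6 j=3: 15<22, i++
i=7 j=3: 27>22, j++
i=7 j=4: 27>23, j++

j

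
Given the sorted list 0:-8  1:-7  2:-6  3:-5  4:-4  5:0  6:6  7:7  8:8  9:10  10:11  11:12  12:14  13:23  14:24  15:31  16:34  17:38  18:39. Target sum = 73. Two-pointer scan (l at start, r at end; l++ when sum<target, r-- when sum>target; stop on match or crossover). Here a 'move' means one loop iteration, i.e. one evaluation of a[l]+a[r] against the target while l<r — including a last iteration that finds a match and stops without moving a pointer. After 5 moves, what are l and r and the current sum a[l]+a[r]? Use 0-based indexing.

l=0 r=18: -8+39=31 <73, l++
l=1 r=18: -7+39=32 <73, l++
l=2 r=18: -6+39=33 <73, l++
l=3 r=18: -5+39=34 <73, l++
l=4 r=18: -4+39=35 <73, l++

l=5, r=18, sum=39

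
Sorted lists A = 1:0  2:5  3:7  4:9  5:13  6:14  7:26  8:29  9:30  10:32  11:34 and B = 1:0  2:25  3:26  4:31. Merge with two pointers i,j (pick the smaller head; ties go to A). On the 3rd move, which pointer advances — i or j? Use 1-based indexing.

i

i=1 j=1: A[i]=0<=B[j]=0 take 0, i++
i=2 j=1: A[i]=5>B[j]=0 take 0, j++
i=2 j=2: A[i]=5<=B[j]=25 take 5, i++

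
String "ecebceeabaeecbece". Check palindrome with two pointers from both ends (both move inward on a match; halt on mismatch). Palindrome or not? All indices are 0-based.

palindrome

[0,16] 'e'=='e' → l++,r--
[1,15] 'c'=='c' → l++,r--
[2,14] 'e'=='e' → l++,r--
[3,13] 'b'=='b' → l++,r--
[4,12] 'c'=='c' → l++,r--
[5,11] 'e'=='e' → l++,r--
[6,10] 'e'=='e' → l++,r--
[7,9] 'a'=='a' → l++,r--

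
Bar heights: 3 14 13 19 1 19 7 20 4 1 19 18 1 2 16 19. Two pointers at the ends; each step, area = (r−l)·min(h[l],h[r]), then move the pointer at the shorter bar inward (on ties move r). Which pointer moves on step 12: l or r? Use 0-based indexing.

l

l=0 r=15: min(3,19)*15=45 best=45 *, l++
l=1 r=15: min(14,19)*14=196 best=196 *, l++
l=2 r=15: min(13,19)*13=169 best=196, l++
l=3 r=15: min(19,19)*12=228 best=228 *, r--
l=3 r=14: min(19,16)*11=176 best=228, r--
l=3 r=13: min(19,2)*10=20 best=228, r--
l=3 r=12: min(19,1)*9=9 best=228, r--
l=3 r=11: min(19,18)*8=144 best=228, r--
l=3 r=10: min(19,19)*7=133 best=228, r--
l=3 r=9: min(19,1)*6=6 best=228, r--
l=3 r=8: min(19,4)*5=20 best=228, r--
l=3 r=7: min(19,20)*4=76 best=228, l++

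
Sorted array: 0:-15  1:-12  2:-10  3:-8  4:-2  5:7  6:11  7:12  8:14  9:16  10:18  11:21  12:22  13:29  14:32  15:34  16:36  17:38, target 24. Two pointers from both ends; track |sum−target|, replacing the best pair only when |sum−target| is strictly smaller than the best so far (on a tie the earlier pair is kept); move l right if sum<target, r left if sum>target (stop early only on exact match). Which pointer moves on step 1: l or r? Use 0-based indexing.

l

[0,17] -15+38=23 d=1 * → l++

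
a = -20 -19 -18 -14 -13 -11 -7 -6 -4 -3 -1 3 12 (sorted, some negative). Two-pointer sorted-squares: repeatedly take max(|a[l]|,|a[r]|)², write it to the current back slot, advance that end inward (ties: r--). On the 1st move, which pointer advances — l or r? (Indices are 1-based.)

l

l=1 r=13: |-20|>|12| out[13]=400, l++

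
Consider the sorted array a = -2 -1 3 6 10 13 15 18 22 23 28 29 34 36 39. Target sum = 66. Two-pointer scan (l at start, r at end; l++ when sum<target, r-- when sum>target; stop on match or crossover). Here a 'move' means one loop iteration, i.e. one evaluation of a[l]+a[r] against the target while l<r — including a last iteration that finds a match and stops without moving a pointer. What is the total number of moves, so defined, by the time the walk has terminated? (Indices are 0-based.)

14 moves

l=0 r=14: -2+39=37 <66, l++
l=1 r=14: -1+39=38 <66, l++
l=2 r=14: 3+39=42 <66, l++
l=3 r=14: 6+39=45 <66, l++
l=4 r=14: 10+39=49 <66, l++
l=5 r=14: 13+39=52 <66, l++
l=6 r=14: 15+39=54 <66, l++
l=7 r=14: 18+39=57 <66, l++
l=8 r=14: 22+39=61 <66, l++
l=9 r=14: 23+39=62 <66, l++
l=10 r=14: 28+39=67 >66, r--
l=10 r=13: 28+36=64 <66, l++
l=11 r=13: 29+36=65 <66, l++
l=12 r=13: 34+36=70 >66, r--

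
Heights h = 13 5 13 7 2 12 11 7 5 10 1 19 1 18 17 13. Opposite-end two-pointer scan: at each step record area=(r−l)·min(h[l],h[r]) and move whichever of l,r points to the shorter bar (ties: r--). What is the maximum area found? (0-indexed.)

max area = 195

l=0 r=15: min(13,13)*15=195 best=195 *, r--
l=0 r=14: min(13,17)*14=182 best=195, l++
l=1 r=14: min(5,17)*13=65 best=195, l++
l=2 r=14: min(13,17)*12=156 best=195, l++
l=3 r=14: min(7,17)*11=77 best=195, l++
l=4 r=14: min(2,17)*10=20 best=195, l++
l=5 r=14: min(12,17)*9=108 best=195, l++
l=6 r=14: min(11,17)*8=88 best=195, l++
l=7 r=14: min(7,17)*7=49 best=195, l++
l=8 r=14: min(5,17)*6=30 best=195, l++
l=9 r=14: min(10,17)*5=50 best=195, l++
l=10 r=14: min(1,17)*4=4 best=195, l++
l=11 r=14: min(19,17)*3=51 best=195, r--
l=11 r=13: min(19,18)*2=36 best=195, r--
l=11 r=12: min(19,1)*1=1 best=195, r--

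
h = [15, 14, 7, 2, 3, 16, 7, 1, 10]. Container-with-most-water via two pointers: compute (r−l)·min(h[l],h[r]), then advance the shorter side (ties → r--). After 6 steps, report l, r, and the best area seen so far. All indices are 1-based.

l=4, r=6, best area=80

[1,9] min(15,10)*8=80 best=80 * → r--
[1,8] min(15,1)*7=7 best=80 → r--
[1,7] min(15,7)*6=42 best=80 → r--
[1,6] min(15,16)*5=75 best=80 → l++
[2,6] min(14,16)*4=56 best=80 → l++
[3,6] min(7,16)*3=21 best=80 → l++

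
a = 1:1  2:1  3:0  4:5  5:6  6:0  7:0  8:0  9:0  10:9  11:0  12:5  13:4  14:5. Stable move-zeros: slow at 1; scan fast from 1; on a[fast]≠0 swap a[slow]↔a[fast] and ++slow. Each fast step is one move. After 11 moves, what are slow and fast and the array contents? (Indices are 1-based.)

slow=6, fast=12, a=[1, 1, 5, 6, 9, 0, 0, 0, 0, 0, 0, 5, 4, 5]

(s=1,f=1) a[fast]=1≠0 swap→a[1]=1 → slow++,fast++
(s=2,f=2) a[fast]=1≠0 swap→a[2]=1 → slow++,fast++
(s=3,f=3) a[fast]=0 → fast++
(s=3,f=4) a[fast]=5≠0 swap→a[3]=5 → slow++,fast++
(s=4,f=5) a[fast]=6≠0 swap→a[4]=6 → slow++,fast++
(s=5,f=6) a[fast]=0 → fast++
(s=5,f=7) a[fast]=0 → fast++
(s=5,f=8) a[fast]=0 → fast++
(s=5,f=9) a[fast]=0 → fast++
(s=5,f=10) a[fast]=9≠0 swap→a[5]=9 → slow++,fast++
(s=6,f=11) a[fast]=0 → fast++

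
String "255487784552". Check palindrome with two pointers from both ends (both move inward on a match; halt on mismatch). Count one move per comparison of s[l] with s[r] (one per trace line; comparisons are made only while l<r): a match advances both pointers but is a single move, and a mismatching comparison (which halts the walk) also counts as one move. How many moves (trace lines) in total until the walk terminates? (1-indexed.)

l=1 r=12: '2'=='2', l++,r--
l=2 r=11: '5'=='5', l++,r--
l=3 r=10: '5'=='5', l++,r--
l=4 r=9: '4'=='4', l++,r--
l=5 r=8: '8'=='8', l++,r--
l=6 r=7: '7'=='7', l++,r--

6 moves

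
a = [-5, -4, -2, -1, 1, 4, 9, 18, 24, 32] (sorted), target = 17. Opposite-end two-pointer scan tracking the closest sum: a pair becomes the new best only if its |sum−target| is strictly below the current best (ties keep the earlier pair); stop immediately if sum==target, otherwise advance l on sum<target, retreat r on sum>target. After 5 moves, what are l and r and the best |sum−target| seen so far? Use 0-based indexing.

l=3, r=7, best |Δ|=1

[0,9] -5+32=27 d=10 * → r--
[0,8] -5+24=19 d=2 * → r--
[0,7] -5+18=13 d=4 → l++
[1,7] -4+18=14 d=3 → l++
[2,7] -2+18=16 d=1 * → l++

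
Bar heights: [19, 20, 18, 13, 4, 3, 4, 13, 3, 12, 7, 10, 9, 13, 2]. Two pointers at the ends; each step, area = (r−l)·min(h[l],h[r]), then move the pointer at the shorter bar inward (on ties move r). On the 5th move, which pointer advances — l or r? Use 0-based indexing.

[0,14] min(19,2)*14=28 best=28 * → r--
[0,13] min(19,13)*13=169 best=169 * → r--
[0,12] min(19,9)*12=108 best=169 → r--
[0,11] min(19,10)*11=110 best=169 → r--
[0,10] min(19,7)*10=70 best=169 → r--

r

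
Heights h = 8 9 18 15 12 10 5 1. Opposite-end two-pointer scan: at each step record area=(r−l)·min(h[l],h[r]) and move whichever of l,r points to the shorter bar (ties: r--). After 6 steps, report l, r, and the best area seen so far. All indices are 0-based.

l=2, r=3, best area=40

l=0 r=7: min(8,1)*7=7 best=7 *, r--
l=0 r=6: min(8,5)*6=30 best=30 *, r--
l=0 r=5: min(8,10)*5=40 best=40 *, l++
l=1 r=5: min(9,10)*4=36 best=40, l++
l=2 r=5: min(18,10)*3=30 best=40, r--
l=2 r=4: min(18,12)*2=24 best=40, r--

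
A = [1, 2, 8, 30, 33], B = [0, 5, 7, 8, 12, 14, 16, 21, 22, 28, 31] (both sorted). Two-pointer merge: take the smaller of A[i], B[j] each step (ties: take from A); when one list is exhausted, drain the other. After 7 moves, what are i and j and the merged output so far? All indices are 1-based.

i=4, j=5, merged so far=[0, 1, 2, 5, 7, 8, 8]

[i=1,j=1] A[i]=1>B[j]=0 take 0 → j++
[i=1,j=2] A[i]=1<=B[j]=5 take 1 → i++
[i=2,j=2] A[i]=2<=B[j]=5 take 2 → i++
[i=3,j=2] A[i]=8>B[j]=5 take 5 → j++
[i=3,j=3] A[i]=8>B[j]=7 take 7 → j++
[i=3,j=4] A[i]=8<=B[j]=8 take 8 → i++
[i=4,j=4] A[i]=30>B[j]=8 take 8 → j++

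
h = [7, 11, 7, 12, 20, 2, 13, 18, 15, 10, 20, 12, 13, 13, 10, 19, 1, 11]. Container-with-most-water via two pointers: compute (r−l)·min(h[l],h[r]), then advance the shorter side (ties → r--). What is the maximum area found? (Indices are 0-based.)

[0,17] min(7,11)*17=119 best=119 * → l++
[1,17] min(11,11)*16=176 best=176 * → r--
[1,16] min(11,1)*15=15 best=176 → r--
[1,15] min(11,19)*14=154 best=176 → l++
[2,15] min(7,19)*13=91 best=176 → l++
[3,15] min(12,19)*12=144 best=176 → l++
[4,15] min(20,19)*11=209 best=209 * → r--
[4,14] min(20,10)*10=100 best=209 → r--
[4,13] min(20,13)*9=117 best=209 → r--
[4,12] min(20,13)*8=104 best=209 → r--
[4,11] min(20,12)*7=84 best=209 → r--
[4,10] min(20,20)*6=120 best=209 → r--
[4,9] min(20,10)*5=50 best=209 → r--
[4,8] min(20,15)*4=60 best=209 → r--
[4,7] min(20,18)*3=54 best=209 → r--
[4,6] min(20,13)*2=26 best=209 → r--
[4,5] min(20,2)*1=2 best=209 → r--

max area = 209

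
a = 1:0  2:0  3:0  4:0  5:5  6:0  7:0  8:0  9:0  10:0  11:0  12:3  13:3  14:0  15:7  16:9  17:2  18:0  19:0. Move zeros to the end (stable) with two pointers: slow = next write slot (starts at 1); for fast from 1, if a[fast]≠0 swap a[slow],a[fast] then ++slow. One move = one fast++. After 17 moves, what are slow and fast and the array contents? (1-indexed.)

(s=1,f=1) a[fast]=0 → fast++
(s=1,f=2) a[fast]=0 → fast++
(s=1,f=3) a[fast]=0 → fast++
(s=1,f=4) a[fast]=0 → fast++
(s=1,f=5) a[fast]=5≠0 swap→a[1]=5 → slow++,fast++
(s=2,f=6) a[fast]=0 → fast++
(s=2,f=7) a[fast]=0 → fast++
(s=2,f=8) a[fast]=0 → fast++
(s=2,f=9) a[fast]=0 → fast++
(s=2,f=10) a[fast]=0 → fast++
(s=2,f=11) a[fast]=0 → fast++
(s=2,f=12) a[fast]=3≠0 swap→a[2]=3 → slow++,fast++
(s=3,f=13) a[fast]=3≠0 swap→a[3]=3 → slow++,fast++
(s=4,f=14) a[fast]=0 → fast++
(s=4,f=15) a[fast]=7≠0 swap→a[4]=7 → slow++,fast++
(s=5,f=16) a[fast]=9≠0 swap→a[5]=9 → slow++,fast++
(s=6,f=17) a[fast]=2≠0 swap→a[6]=2 → slow++,fast++

slow=7, fast=18, a=[5, 3, 3, 7, 9, 2, 0, 0, 0, 0, 0, 0, 0, 0, 0, 0, 0, 0, 0]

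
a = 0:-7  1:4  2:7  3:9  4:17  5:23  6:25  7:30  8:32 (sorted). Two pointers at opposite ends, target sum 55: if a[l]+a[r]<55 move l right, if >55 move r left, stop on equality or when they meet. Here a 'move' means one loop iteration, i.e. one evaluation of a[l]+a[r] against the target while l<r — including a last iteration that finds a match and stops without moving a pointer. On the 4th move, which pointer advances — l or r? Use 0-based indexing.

l=0 r=8: -7+32=25 <55, l++
l=1 r=8: 4+32=36 <55, l++
l=2 r=8: 7+32=39 <55, l++
l=3 r=8: 9+32=41 <55, l++

l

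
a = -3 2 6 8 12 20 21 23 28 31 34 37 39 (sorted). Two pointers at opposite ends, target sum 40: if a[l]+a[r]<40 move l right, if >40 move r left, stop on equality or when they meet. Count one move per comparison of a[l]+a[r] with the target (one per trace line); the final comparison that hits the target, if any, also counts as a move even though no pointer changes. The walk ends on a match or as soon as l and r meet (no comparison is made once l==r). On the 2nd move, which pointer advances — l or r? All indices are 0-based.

r

l=0 r=12: -3+39=36 <40, l++
l=1 r=12: 2+39=41 >40, r--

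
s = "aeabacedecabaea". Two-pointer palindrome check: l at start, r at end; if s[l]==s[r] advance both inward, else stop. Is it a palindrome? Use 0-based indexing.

palindrome

[0,14] 'a'=='a' → l++,r--
[1,13] 'e'=='e' → l++,r--
[2,12] 'a'=='a' → l++,r--
[3,11] 'b'=='b' → l++,r--
[4,10] 'a'=='a' → l++,r--
[5,9] 'c'=='c' → l++,r--
[6,8] 'e'=='e' → l++,r--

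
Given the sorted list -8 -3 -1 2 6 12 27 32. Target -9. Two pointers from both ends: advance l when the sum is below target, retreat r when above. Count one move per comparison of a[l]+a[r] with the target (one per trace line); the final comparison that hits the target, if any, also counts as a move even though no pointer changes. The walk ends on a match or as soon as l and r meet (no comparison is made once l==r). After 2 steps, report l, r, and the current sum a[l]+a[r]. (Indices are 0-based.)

l=0, r=5, sum=4

l=0 r=7: -8+32=24 >-9, r--
l=0 r=6: -8+27=19 >-9, r--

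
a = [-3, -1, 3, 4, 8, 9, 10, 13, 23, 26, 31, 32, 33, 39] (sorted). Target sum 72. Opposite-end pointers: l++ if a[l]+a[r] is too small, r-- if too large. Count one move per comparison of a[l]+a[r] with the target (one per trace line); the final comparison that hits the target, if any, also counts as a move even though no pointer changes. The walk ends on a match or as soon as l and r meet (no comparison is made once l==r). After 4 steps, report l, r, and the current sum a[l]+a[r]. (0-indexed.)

[0,13] -3+39=36 <72 → l++
[1,13] -1+39=38 <72 → l++
[2,13] 3+39=42 <72 → l++
[3,13] 4+39=43 <72 → l++

l=4, r=13, sum=47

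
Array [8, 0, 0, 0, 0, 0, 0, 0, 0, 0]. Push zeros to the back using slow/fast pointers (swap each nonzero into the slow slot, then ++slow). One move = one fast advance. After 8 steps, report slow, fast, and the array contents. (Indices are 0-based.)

slow=0 fast=0: a[fast]=8≠0 swap→a[0]=8, slow++,fast++
slow=1 fast=1: a[fast]=0, fast++
slow=1 fast=2: a[fast]=0, fast++
slow=1 fast=3: a[fast]=0, fast++
slow=1 fast=4: a[fast]=0, fast++
slow=1 fast=5: a[fast]=0, fast++
slow=1 fast=6: a[fast]=0, fast++
slow=1 fast=7: a[fast]=0, fast++

slow=1, fast=8, a=[8, 0, 0, 0, 0, 0, 0, 0, 0, 0]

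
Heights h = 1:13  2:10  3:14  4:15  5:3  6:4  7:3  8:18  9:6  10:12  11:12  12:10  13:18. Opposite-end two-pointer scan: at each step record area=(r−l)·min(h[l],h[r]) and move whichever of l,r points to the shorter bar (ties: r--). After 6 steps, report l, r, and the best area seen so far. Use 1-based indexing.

l=1 r=13: min(13,18)*12=156 best=156 *, l++
l=2 r=13: min(10,18)*11=110 best=156, l++
l=3 r=13: min(14,18)*10=140 best=156, l++
l=4 r=13: min(15,18)*9=135 best=156, l++
l=5 r=13: min(3,18)*8=24 best=156, l++
l=6 r=13: min(4,18)*7=28 best=156, l++

l=7, r=13, best area=156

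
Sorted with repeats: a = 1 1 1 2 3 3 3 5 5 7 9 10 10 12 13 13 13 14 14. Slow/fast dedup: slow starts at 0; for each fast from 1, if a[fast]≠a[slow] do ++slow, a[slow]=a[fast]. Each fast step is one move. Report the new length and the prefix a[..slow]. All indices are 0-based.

slow=0 fast=1: a[fast]=1=a[slow] dup, fast++
slow=0 fast=2: a[fast]=1=a[slow] dup, fast++
slow=0 fast=3: a[fast]=2≠a[slow]=1 write a[1]=2, slow++,fast++
slow=1 fast=4: a[fast]=3≠a[slow]=2 write a[2]=3, slow++,fast++
slow=2 fast=5: a[fast]=3=a[slow] dup, fast++
slow=2 fast=6: a[fast]=3=a[slow] dup, fast++
slow=2 fast=7: a[fast]=5≠a[slow]=3 write a[3]=5, slow++,fast++
slow=3 fast=8: a[fast]=5=a[slow] dup, fast++
slow=3 fast=9: a[fast]=7≠a[slow]=5 write a[4]=7, slow++,fast++
slow=4 fast=10: a[fast]=9≠a[slow]=7 write a[5]=9, slow++,fast++
slow=5 fast=11: a[fast]=10≠a[slow]=9 write a[6]=10, slow++,fast++
slow=6 fast=12: a[fast]=10=a[slow] dup, fast++
slow=6 fast=13: a[fast]=12≠a[slow]=10 write a[7]=12, slow++,fast++
slow=7 fast=14: a[fast]=13≠a[slow]=12 write a[8]=13, slow++,fast++
slow=8 fast=15: a[fast]=13=a[slow] dup, fast++
slow=8 fast=16: a[fast]=13=a[slow] dup, fast++
slow=8 fast=17: a[fast]=14≠a[slow]=13 write a[9]=14, slow++,fast++
slow=9 fast=18: a[fast]=14=a[slow] dup, fast++

length 10; prefix = [1, 2, 3, 5, 7, 9, 10, 12, 13, 14]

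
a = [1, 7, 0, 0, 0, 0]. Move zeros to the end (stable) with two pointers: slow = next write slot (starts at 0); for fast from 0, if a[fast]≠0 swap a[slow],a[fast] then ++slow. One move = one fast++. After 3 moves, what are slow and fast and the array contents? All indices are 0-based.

slow=0 fast=0: a[fast]=1≠0 swap→a[0]=1, slow++,fast++
slow=1 fast=1: a[fast]=7≠0 swap→a[1]=7, slow++,fast++
slow=2 fast=2: a[fast]=0, fast++

slow=2, fast=3, a=[1, 7, 0, 0, 0, 0]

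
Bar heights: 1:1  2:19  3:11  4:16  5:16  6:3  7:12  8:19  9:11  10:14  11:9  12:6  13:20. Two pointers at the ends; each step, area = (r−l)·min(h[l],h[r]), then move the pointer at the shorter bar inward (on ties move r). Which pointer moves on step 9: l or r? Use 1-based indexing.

l=1 r=13: min(1,20)*12=12 best=12 *, l++
l=2 r=13: min(19,20)*11=209 best=209 *, l++
l=3 r=13: min(11,20)*10=110 best=209, l++
l=4 r=13: min(16,20)*9=144 best=209, l++
l=5 r=13: min(16,20)*8=128 best=209, l++
l=6 r=13: min(3,20)*7=21 best=209, l++
l=7 r=13: min(12,20)*6=72 best=209, l++
l=8 r=13: min(19,20)*5=95 best=209, l++
l=9 r=13: min(11,20)*4=44 best=209, l++

l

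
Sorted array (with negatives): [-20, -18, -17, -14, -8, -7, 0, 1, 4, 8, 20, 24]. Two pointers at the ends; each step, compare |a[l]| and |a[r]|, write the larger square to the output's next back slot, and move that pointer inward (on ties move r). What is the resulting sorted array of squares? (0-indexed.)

[0, 1, 16, 49, 64, 64, 196, 289, 324, 400, 400, 576]

[0,11] |-20|<=|24| out[11]=576 → r--
[0,10] |-20|<=|20| out[10]=400 → r--
[0,9] |-20|>|8| out[9]=400 → l++
[1,9] |-18|>|8| out[8]=324 → l++
[2,9] |-17|>|8| out[7]=289 → l++
[3,9] |-14|>|8| out[6]=196 → l++
[4,9] |-8|<=|8| out[5]=64 → r--
[4,8] |-8|>|4| out[4]=64 → l++
[5,8] |-7|>|4| out[3]=49 → l++
[6,8] |0|<=|4| out[2]=16 → r--
[6,7] |0|<=|1| out[1]=1 → r--
[6,6] |0|<=|0| out[0]=0 → r--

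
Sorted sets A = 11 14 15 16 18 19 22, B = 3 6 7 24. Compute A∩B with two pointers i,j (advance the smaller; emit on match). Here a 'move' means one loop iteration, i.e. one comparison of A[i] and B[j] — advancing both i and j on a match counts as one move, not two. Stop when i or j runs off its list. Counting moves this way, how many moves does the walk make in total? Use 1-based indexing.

[i=1,j=1] 11>3 → j++
[i=1,j=2] 11>6 → j++
[i=1,j=3] 11>7 → j++
[i=1,j=4] 11<24 → i++
[i=2,j=4] 14<24 → i++
[i=3,j=4] 15<24 → i++
[i=4,j=4] 16<24 → i++
[i=5,j=4] 18<24 → i++
[i=6,j=4] 19<24 → i++
[i=7,j=4] 22<24 → i++

10 moves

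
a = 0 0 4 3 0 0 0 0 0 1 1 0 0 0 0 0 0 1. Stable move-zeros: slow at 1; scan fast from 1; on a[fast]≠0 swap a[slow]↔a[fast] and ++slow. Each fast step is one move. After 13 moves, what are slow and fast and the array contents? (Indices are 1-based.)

slow=1 fast=1: a[fast]=0, fast++
slow=1 fast=2: a[fast]=0, fast++
slow=1 fast=3: a[fast]=4≠0 swap→a[1]=4, slow++,fast++
slow=2 fast=4: a[fast]=3≠0 swap→a[2]=3, slow++,fast++
slow=3 fast=5: a[fast]=0, fast++
slow=3 fast=6: a[fast]=0, fast++
slow=3 fast=7: a[fast]=0, fast++
slow=3 fast=8: a[fast]=0, fast++
slow=3 fast=9: a[fast]=0, fast++
slow=3 fast=10: a[fast]=1≠0 swap→a[3]=1, slow++,fast++
slow=4 fast=11: a[fast]=1≠0 swap→a[4]=1, slow++,fast++
slow=5 fast=12: a[fast]=0, fast++
slow=5 fast=13: a[fast]=0, fast++

slow=5, fast=14, a=[4, 3, 1, 1, 0, 0, 0, 0, 0, 0, 0, 0, 0, 0, 0, 0, 0, 1]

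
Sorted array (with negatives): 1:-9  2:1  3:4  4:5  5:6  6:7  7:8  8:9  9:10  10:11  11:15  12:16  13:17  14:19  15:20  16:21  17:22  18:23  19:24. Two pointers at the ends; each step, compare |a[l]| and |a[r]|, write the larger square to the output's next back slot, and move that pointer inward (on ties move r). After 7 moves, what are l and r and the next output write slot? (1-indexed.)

l=1, r=12, next write slot=12

l=1 r=19: |-9|<=|24| out[19]=576, r--
l=1 r=18: |-9|<=|23| out[18]=529, r--
l=1 r=17: |-9|<=|22| out[17]=484, r--
l=1 r=16: |-9|<=|21| out[16]=441, r--
l=1 r=15: |-9|<=|20| out[15]=400, r--
l=1 r=14: |-9|<=|19| out[14]=361, r--
l=1 r=13: |-9|<=|17| out[13]=289, r--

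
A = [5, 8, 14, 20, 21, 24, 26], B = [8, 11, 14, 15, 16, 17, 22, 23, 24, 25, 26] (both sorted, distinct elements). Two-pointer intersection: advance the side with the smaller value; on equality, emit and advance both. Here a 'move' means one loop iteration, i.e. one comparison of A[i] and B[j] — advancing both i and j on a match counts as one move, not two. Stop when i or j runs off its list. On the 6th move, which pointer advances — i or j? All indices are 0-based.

j

[i=0,j=0] 5<8 → i++
[i=1,j=0] 8==8 emit → i++,j++
[i=2,j=1] 14>11 → j++
[i=2,j=2] 14==14 emit → i++,j++
[i=3,j=3] 20>15 → j++
[i=3,j=4] 20>16 → j++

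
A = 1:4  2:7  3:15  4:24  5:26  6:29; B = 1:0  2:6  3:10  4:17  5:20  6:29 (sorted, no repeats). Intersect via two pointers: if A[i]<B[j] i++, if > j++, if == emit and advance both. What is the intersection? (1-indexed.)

[i=1,j=1] 4>0 → j++
[i=1,j=2] 4<6 → i++
[i=2,j=2] 7>6 → j++
[i=2,j=3] 7<10 → i++
[i=3,j=3] 15>10 → j++
[i=3,j=4] 15<17 → i++
[i=4,j=4] 24>17 → j++
[i=4,j=5] 24>20 → j++
[i=4,j=6] 24<29 → i++
[i=5,j=6] 26<29 → i++
[i=6,j=6] 29==29 emit → i++,j++

intersection = [29]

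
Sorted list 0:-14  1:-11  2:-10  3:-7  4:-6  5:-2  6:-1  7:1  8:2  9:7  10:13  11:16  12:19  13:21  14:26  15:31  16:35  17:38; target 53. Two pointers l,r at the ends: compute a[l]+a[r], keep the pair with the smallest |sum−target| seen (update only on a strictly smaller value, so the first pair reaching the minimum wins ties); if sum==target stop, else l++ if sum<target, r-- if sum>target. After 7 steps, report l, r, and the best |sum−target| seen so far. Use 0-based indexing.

l=0 r=17: -14+38=24 d=29 *, l++
l=1 r=17: -11+38=27 d=26 *, l++
l=2 r=17: -10+38=28 d=25 *, l++
l=3 r=17: -7+38=31 d=22 *, l++
l=4 r=17: -6+38=32 d=21 *, l++
l=5 r=17: -2+38=36 d=17 *, l++
l=6 r=17: -1+38=37 d=16 *, l++

l=7, r=17, best |Δ|=16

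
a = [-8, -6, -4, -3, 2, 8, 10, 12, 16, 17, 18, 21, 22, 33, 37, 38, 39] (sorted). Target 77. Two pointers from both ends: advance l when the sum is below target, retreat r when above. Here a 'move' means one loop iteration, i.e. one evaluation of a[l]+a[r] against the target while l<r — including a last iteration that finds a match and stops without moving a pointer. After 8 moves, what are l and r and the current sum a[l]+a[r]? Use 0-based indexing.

l=0 r=16: -8+39=31 <77, l++
l=1 r=16: -6+39=33 <77, l++
l=2 r=16: -4+39=35 <77, l++
l=3 r=16: -3+39=36 <77, l++
l=4 r=16: 2+39=41 <77, l++
l=5 r=16: 8+39=47 <77, l++
l=6 r=16: 10+39=49 <77, l++
l=7 r=16: 12+39=51 <77, l++

l=8, r=16, sum=55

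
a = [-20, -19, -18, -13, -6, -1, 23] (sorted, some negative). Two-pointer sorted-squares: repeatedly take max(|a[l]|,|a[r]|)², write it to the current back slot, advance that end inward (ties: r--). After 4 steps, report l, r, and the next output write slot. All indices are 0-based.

[0,6] |-20|<=|23| out[6]=529 → r--
[0,5] |-20|>|-1| out[5]=400 → l++
[1,5] |-19|>|-1| out[4]=361 → l++
[2,5] |-18|>|-1| out[3]=324 → l++

l=3, r=5, next write slot=2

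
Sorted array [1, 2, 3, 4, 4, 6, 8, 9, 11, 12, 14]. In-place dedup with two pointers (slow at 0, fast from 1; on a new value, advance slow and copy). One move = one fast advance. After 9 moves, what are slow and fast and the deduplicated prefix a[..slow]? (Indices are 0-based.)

slow=8, fast=10, prefix=[1, 2, 3, 4, 6, 8, 9, 11, 12]

slow=0 fast=1: a[fast]=2≠a[slow]=1 write a[1]=2, slow++,fast++
slow=1 fast=2: a[fast]=3≠a[slow]=2 write a[2]=3, slow++,fast++
slow=2 fast=3: a[fast]=4≠a[slow]=3 write a[3]=4, slow++,fast++
slow=3 fast=4: a[fast]=4=a[slow] dup, fast++
slow=3 fast=5: a[fast]=6≠a[slow]=4 write a[4]=6, slow++,fast++
slow=4 fast=6: a[fast]=8≠a[slow]=6 write a[5]=8, slow++,fast++
slow=5 fast=7: a[fast]=9≠a[slow]=8 write a[6]=9, slow++,fast++
slow=6 fast=8: a[fast]=11≠a[slow]=9 write a[7]=11, slow++,fast++
slow=7 fast=9: a[fast]=12≠a[slow]=11 write a[8]=12, slow++,fast++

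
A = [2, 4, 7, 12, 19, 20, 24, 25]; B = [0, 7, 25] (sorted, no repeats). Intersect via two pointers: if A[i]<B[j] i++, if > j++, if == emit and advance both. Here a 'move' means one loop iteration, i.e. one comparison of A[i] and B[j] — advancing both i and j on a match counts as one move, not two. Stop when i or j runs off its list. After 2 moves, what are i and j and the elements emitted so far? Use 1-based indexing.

[i=1,j=1] 2>0 → j++
[i=1,j=2] 2<7 → i++

i=2, j=2, emitted=[]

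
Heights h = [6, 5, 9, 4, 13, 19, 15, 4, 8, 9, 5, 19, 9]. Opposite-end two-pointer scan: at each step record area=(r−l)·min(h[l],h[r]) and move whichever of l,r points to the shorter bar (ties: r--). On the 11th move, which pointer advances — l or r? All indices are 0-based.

r

l=0 r=12: min(6,9)*12=72 best=72 *, l++
l=1 r=12: min(5,9)*11=55 best=72, l++
l=2 r=12: min(9,9)*10=90 best=90 *, r--
l=2 r=11: min(9,19)*9=81 best=90, l++
l=3 r=11: min(4,19)*8=32 best=90, l++
l=4 r=11: min(13,19)*7=91 best=91 *, l++
l=5 r=11: min(19,19)*6=114 best=114 *, r--
l=5 r=10: min(19,5)*5=25 best=114, r--
l=5 r=9: min(19,9)*4=36 best=114, r--
l=5 r=8: min(19,8)*3=24 best=114, r--
l=5 r=7: min(19,4)*2=8 best=114, r--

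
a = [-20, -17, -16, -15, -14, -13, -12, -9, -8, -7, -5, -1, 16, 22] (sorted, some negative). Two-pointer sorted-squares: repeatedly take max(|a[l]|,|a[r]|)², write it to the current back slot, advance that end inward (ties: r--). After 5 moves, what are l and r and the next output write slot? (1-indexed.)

l=4, r=12, next write slot=9

[1,14] |-20|<=|22| out[14]=484 → r--
[1,13] |-20|>|16| out[13]=400 → l++
[2,13] |-17|>|16| out[12]=289 → l++
[3,13] |-16|<=|16| out[11]=256 → r--
[3,12] |-16|>|-1| out[10]=256 → l++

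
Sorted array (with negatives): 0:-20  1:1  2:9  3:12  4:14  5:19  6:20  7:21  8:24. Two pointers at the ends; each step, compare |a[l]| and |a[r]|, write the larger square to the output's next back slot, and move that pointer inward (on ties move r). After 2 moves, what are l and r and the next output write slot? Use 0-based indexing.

[0,8] |-20|<=|24| out[8]=576 → r--
[0,7] |-20|<=|21| out[7]=441 → r--

l=0, r=6, next write slot=6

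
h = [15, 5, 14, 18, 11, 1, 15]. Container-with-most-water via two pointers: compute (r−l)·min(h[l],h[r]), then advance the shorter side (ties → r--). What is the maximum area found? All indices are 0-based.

max area = 90

[0,6] min(15,15)*6=90 best=90 * → r--
[0,5] min(15,1)*5=5 best=90 → r--
[0,4] min(15,11)*4=44 best=90 → r--
[0,3] min(15,18)*3=45 best=90 → l++
[1,3] min(5,18)*2=10 best=90 → l++
[2,3] min(14,18)*1=14 best=90 → l++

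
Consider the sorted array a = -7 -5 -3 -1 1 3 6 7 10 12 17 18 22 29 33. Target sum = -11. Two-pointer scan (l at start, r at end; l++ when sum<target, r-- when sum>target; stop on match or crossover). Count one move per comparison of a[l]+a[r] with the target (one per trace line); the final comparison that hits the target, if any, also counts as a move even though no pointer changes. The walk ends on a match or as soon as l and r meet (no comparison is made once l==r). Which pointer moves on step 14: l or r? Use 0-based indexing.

l

l=0 r=14: -7+33=26 >-11, r--
l=0 r=13: -7+29=22 >-11, r--
l=0 r=12: -7+22=15 >-11, r--
l=0 r=11: -7+18=11 >-11, r--
l=0 r=10: -7+17=10 >-11, r--
l=0 r=9: -7+12=5 >-11, r--
l=0 r=8: -7+10=3 >-11, r--
l=0 r=7: -7+7=0 >-11, r--
l=0 r=6: -7+6=-1 >-11, r--
l=0 r=5: -7+3=-4 >-11, r--
l=0 r=4: -7+1=-6 >-11, r--
l=0 r=3: -7+-1=-8 >-11, r--
l=0 r=2: -7+-3=-10 >-11, r--
l=0 r=1: -7+-5=-12 <-11, l++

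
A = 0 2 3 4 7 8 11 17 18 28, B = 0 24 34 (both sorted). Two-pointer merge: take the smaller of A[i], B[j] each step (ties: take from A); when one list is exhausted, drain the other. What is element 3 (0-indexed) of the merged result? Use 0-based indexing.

i=0 j=0: A[i]=0<=B[j]=0 take 0, i++
i=1 j=0: A[i]=2>B[j]=0 take 0, j++
i=1 j=1: A[i]=2<=B[j]=24 take 2, i++
i=2 j=1: A[i]=3<=B[j]=24 take 3, i++
i=3 j=1: A[i]=4<=B[j]=24 take 4, i++
i=4 j=1: A[i]=7<=B[j]=24 take 7, i++
i=5 j=1: A[i]=8<=B[j]=24 take 8, i++
i=6 j=1: A[i]=11<=B[j]=24 take 11, i++
i=7 j=1: A[i]=17<=B[j]=24 take 17, i++
i=8 j=1: A[i]=18<=B[j]=24 take 18, i++
i=9 j=1: A[i]=28>B[j]=24 take 24, j++
i=9 j=2: A[i]=28<=B[j]=34 take 28, i++
i=10 j=2: A done, take B[j]=34, j++

merged[3] = 3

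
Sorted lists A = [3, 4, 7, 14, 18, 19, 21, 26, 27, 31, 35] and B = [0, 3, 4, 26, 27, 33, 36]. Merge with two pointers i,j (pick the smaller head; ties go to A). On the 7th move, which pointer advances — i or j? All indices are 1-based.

i

i=1 j=1: A[i]=3>B[j]=0 take 0, j++
i=1 j=2: A[i]=3<=B[j]=3 take 3, i++
i=2 j=2: A[i]=4>B[j]=3 take 3, j++
i=2 j=3: A[i]=4<=B[j]=4 take 4, i++
i=3 j=3: A[i]=7>B[j]=4 take 4, j++
i=3 j=4: A[i]=7<=B[j]=26 take 7, i++
i=4 j=4: A[i]=14<=B[j]=26 take 14, i++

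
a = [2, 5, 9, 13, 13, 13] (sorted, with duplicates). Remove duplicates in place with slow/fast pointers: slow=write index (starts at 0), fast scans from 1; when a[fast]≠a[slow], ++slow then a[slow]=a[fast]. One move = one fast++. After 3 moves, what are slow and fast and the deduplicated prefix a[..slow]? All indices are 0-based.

slow=3, fast=4, prefix=[2, 5, 9, 13]

slow=0 fast=1: a[fast]=5≠a[slow]=2 write a[1]=5, slow++,fast++
slow=1 fast=2: a[fast]=9≠a[slow]=5 write a[2]=9, slow++,fast++
slow=2 fast=3: a[fast]=13≠a[slow]=9 write a[3]=13, slow++,fast++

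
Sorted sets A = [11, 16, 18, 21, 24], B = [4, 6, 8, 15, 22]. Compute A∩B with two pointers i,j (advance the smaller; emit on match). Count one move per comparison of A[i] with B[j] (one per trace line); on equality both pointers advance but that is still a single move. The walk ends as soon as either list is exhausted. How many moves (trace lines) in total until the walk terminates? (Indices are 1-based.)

9 moves

i=1 j=1: 11>4, j++
i=1 j=2: 11>6, j++
i=1 j=3: 11>8, j++
i=1 j=4: 11<15, i++
i=2 j=4: 16>15, j++
i=2 j=5: 16<22, i++
i=3 j=5: 18<22, i++
i=4 j=5: 21<22, i++
i=5 j=5: 24>22, j++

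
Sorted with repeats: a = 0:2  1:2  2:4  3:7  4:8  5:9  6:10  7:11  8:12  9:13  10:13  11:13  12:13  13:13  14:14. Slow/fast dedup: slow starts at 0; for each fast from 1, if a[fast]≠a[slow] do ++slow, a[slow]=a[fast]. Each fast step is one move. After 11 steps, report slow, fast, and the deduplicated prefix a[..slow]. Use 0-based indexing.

slow=8, fast=12, prefix=[2, 4, 7, 8, 9, 10, 11, 12, 13]

(s=0,f=1) a[fast]=2=a[slow] dup → fast++
(s=0,f=2) a[fast]=4≠a[slow]=2 write a[1]=4 → slow++,fast++
(s=1,f=3) a[fast]=7≠a[slow]=4 write a[2]=7 → slow++,fast++
(s=2,f=4) a[fast]=8≠a[slow]=7 write a[3]=8 → slow++,fast++
(s=3,f=5) a[fast]=9≠a[slow]=8 write a[4]=9 → slow++,fast++
(s=4,f=6) a[fast]=10≠a[slow]=9 write a[5]=10 → slow++,fast++
(s=5,f=7) a[fast]=11≠a[slow]=10 write a[6]=11 → slow++,fast++
(s=6,f=8) a[fast]=12≠a[slow]=11 write a[7]=12 → slow++,fast++
(s=7,f=9) a[fast]=13≠a[slow]=12 write a[8]=13 → slow++,fast++
(s=8,f=10) a[fast]=13=a[slow] dup → fast++
(s=8,f=11) a[fast]=13=a[slow] dup → fast++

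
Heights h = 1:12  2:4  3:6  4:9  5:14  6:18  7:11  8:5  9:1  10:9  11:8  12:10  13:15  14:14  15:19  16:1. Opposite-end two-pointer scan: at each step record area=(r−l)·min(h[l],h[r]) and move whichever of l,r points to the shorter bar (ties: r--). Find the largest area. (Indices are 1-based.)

max area = 168

l=1 r=16: min(12,1)*15=15 best=15 *, r--
l=1 r=15: min(12,19)*14=168 best=168 *, l++
l=2 r=15: min(4,19)*13=52 best=168, l++
l=3 r=15: min(6,19)*12=72 best=168, l++
l=4 r=15: min(9,19)*11=99 best=168, l++
l=5 r=15: min(14,19)*10=140 best=168, l++
l=6 r=15: min(18,19)*9=162 best=168, l++
l=7 r=15: min(11,19)*8=88 best=168, l++
l=8 r=15: min(5,19)*7=35 best=168, l++
l=9 r=15: min(1,19)*6=6 best=168, l++
l=10 r=15: min(9,19)*5=45 best=168, l++
l=11 r=15: min(8,19)*4=32 best=168, l++
l=12 r=15: min(10,19)*3=30 best=168, l++
l=13 r=15: min(15,19)*2=30 best=168, l++
l=14 r=15: min(14,19)*1=14 best=168, l++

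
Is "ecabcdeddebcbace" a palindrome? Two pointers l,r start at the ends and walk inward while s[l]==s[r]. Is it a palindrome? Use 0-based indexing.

l=0 r=15: 'e'=='e', l++,r--
l=1 r=14: 'c'=='c', l++,r--
l=2 r=13: 'a'=='a', l++,r--
l=3 r=12: 'b'=='b', l++,r--
l=4 r=11: 'c'=='c', l++,r--
l=5 r=10: 'd'!='b', stop

not a palindrome (mismatch at 5,10)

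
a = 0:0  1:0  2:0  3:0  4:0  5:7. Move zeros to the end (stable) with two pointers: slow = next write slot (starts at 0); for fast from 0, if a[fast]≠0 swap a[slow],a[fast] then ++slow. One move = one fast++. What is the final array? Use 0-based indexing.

[7, 0, 0, 0, 0, 0]

slow=0 fast=0: a[fast]=0, fast++
slow=0 fast=1: a[fast]=0, fast++
slow=0 fast=2: a[fast]=0, fast++
slow=0 fast=3: a[fast]=0, fast++
slow=0 fast=4: a[fast]=0, fast++
slow=0 fast=5: a[fast]=7≠0 swap→a[0]=7, slow++,fast++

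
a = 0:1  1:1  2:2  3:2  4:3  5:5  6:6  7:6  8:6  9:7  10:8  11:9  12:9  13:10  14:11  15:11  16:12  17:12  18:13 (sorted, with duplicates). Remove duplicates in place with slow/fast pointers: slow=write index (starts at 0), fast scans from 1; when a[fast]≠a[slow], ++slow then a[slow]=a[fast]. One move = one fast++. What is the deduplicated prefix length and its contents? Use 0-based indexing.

length 12; prefix = [1, 2, 3, 5, 6, 7, 8, 9, 10, 11, 12, 13]

slow=0 fast=1: a[fast]=1=a[slow] dup, fast++
slow=0 fast=2: a[fast]=2≠a[slow]=1 write a[1]=2, slow++,fast++
slow=1 fast=3: a[fast]=2=a[slow] dup, fast++
slow=1 fast=4: a[fast]=3≠a[slow]=2 write a[2]=3, slow++,fast++
slow=2 fast=5: a[fast]=5≠a[slow]=3 write a[3]=5, slow++,fast++
slow=3 fast=6: a[fast]=6≠a[slow]=5 write a[4]=6, slow++,fast++
slow=4 fast=7: a[fast]=6=a[slow] dup, fast++
slow=4 fast=8: a[fast]=6=a[slow] dup, fast++
slow=4 fast=9: a[fast]=7≠a[slow]=6 write a[5]=7, slow++,fast++
slow=5 fast=10: a[fast]=8≠a[slow]=7 write a[6]=8, slow++,fast++
slow=6 fast=11: a[fast]=9≠a[slow]=8 write a[7]=9, slow++,fast++
slow=7 fast=12: a[fast]=9=a[slow] dup, fast++
slow=7 fast=13: a[fast]=10≠a[slow]=9 write a[8]=10, slow++,fast++
slow=8 fast=14: a[fast]=11≠a[slow]=10 write a[9]=11, slow++,fast++
slow=9 fast=15: a[fast]=11=a[slow] dup, fast++
slow=9 fast=16: a[fast]=12≠a[slow]=11 write a[10]=12, slow++,fast++
slow=10 fast=17: a[fast]=12=a[slow] dup, fast++
slow=10 fast=18: a[fast]=13≠a[slow]=12 write a[11]=13, slow++,fast++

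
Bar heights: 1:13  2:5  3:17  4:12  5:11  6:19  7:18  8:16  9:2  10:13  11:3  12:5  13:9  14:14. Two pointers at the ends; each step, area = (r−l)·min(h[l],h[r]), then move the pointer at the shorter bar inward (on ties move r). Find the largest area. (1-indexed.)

max area = 169

[1,14] min(13,14)*13=169 best=169 * → l++
[2,14] min(5,14)*12=60 best=169 → l++
[3,14] min(17,14)*11=154 best=169 → r--
[3,13] min(17,9)*10=90 best=169 → r--
[3,12] min(17,5)*9=45 best=169 → r--
[3,11] min(17,3)*8=24 best=169 → r--
[3,10] min(17,13)*7=91 best=169 → r--
[3,9] min(17,2)*6=12 best=169 → r--
[3,8] min(17,16)*5=80 best=169 → r--
[3,7] min(17,18)*4=68 best=169 → l++
[4,7] min(12,18)*3=36 best=169 → l++
[5,7] min(11,18)*2=22 best=169 → l++
[6,7] min(19,18)*1=18 best=169 → r--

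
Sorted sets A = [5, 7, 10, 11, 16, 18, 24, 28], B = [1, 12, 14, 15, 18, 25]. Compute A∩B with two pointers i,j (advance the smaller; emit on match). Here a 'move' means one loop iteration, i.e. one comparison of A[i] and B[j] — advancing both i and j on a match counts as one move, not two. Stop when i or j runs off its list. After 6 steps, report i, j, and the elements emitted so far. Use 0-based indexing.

i=4, j=2, emitted=[]

i=0 j=0: 5>1, j++
i=0 j=1: 5<12, i++
i=1 j=1: 7<12, i++
i=2 j=1: 10<12, i++
i=3 j=1: 11<12, i++
i=4 j=1: 16>12, j++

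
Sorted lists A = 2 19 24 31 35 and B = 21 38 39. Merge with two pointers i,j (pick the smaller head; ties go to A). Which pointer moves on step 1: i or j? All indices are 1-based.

[i=1,j=1] A[i]=2<=B[j]=21 take 2 → i++

i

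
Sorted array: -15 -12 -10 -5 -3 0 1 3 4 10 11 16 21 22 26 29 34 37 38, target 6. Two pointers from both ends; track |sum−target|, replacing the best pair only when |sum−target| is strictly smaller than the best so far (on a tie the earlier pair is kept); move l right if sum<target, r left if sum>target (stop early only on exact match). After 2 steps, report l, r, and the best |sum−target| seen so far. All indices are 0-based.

l=0, r=16, best |Δ|=16

l=0 r=18: -15+38=23 d=17 *, r--
l=0 r=17: -15+37=22 d=16 *, r--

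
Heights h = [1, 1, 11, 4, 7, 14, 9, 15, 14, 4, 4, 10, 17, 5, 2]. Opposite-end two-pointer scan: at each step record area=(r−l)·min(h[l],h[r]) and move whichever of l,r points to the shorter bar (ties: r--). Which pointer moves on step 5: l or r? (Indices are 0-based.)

l

[0,14] min(1,2)*14=14 best=14 * → l++
[1,14] min(1,2)*13=13 best=14 → l++
[2,14] min(11,2)*12=24 best=24 * → r--
[2,13] min(11,5)*11=55 best=55 * → r--
[2,12] min(11,17)*10=110 best=110 * → l++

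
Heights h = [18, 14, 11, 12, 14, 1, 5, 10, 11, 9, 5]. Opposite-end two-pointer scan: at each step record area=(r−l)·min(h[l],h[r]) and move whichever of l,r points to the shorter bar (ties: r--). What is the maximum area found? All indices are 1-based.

[1,11] min(18,5)*10=50 best=50 * → r--
[1,10] min(18,9)*9=81 best=81 * → r--
[1,9] min(18,11)*8=88 best=88 * → r--
[1,8] min(18,10)*7=70 best=88 → r--
[1,7] min(18,5)*6=30 best=88 → r--
[1,6] min(18,1)*5=5 best=88 → r--
[1,5] min(18,14)*4=56 best=88 → r--
[1,4] min(18,12)*3=36 best=88 → r--
[1,3] min(18,11)*2=22 best=88 → r--
[1,2] min(18,14)*1=14 best=88 → r--

max area = 88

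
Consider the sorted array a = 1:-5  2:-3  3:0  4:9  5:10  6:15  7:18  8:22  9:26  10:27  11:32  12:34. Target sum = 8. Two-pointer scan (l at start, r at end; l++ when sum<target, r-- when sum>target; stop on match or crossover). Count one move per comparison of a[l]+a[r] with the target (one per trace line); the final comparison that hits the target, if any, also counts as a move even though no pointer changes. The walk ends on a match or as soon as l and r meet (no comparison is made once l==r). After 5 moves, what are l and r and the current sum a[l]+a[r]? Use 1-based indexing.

l=1 r=12: -5+34=29 >8, r--
l=1 r=11: -5+32=27 >8, r--
l=1 r=10: -5+27=22 >8, r--
l=1 r=9: -5+26=21 >8, r--
l=1 r=8: -5+22=17 >8, r--

l=1, r=7, sum=13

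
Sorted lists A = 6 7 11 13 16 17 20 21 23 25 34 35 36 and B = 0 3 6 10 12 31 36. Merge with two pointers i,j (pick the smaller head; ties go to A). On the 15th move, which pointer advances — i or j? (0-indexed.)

[i=0,j=0] A[i]=6>B[j]=0 take 0 → j++
[i=0,j=1] A[i]=6>B[j]=3 take 3 → j++
[i=0,j=2] A[i]=6<=B[j]=6 take 6 → i++
[i=1,j=2] A[i]=7>B[j]=6 take 6 → j++
[i=1,j=3] A[i]=7<=B[j]=10 take 7 → i++
[i=2,j=3] A[i]=11>B[j]=10 take 10 → j++
[i=2,j=4] A[i]=11<=B[j]=12 take 11 → i++
[i=3,j=4] A[i]=13>B[j]=12 take 12 → j++
[i=3,j=5] A[i]=13<=B[j]=31 take 13 → i++
[i=4,j=5] A[i]=16<=B[j]=31 take 16 → i++
[i=5,j=5] A[i]=17<=B[j]=31 take 17 → i++
[i=6,j=5] A[i]=20<=B[j]=31 take 20 → i++
[i=7,j=5] A[i]=21<=B[j]=31 take 21 → i++
[i=8,j=5] A[i]=23<=B[j]=31 take 23 → i++
[i=9,j=5] A[i]=25<=B[j]=31 take 25 → i++

i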